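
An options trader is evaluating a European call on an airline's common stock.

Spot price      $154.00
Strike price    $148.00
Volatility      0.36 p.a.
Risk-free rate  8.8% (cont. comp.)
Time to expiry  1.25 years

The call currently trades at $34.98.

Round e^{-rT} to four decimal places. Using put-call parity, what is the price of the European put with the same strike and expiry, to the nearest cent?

e^(−rT) = e^(−0.088·1.25) = 0.8958
Put-call parity: C − P = S − K·e^(−rT) = 154 − 148·0.8958 = 154 − 132.5784 = 21.4216
P = C − (C − P) = 34.98 − (21.4216) = 13.5584

$13.56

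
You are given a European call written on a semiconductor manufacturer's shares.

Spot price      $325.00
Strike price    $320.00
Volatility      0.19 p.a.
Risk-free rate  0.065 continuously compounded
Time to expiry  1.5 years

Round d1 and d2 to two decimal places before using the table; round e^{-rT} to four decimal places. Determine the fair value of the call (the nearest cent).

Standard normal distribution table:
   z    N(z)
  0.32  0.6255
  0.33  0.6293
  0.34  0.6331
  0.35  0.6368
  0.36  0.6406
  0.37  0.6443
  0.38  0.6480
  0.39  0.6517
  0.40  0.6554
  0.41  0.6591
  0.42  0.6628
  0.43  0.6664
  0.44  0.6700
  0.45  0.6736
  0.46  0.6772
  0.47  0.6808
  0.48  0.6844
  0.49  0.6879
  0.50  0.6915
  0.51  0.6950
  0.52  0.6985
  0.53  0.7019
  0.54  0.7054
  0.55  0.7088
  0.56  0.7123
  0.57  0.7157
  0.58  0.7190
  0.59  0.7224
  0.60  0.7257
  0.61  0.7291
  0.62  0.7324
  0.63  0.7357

σ√T = 0.19·√1.5 = 0.2327
d₁ = [ln(325/320) + (0.065 + ½·0.19²)·1.5] / (σ√T) = (0.0155 + 0.1246) / 0.2327 = 0.6020 ≈ 0.60
d₂ = 0.6020 − 0.2327 = 0.3693 ≈ 0.37
exp(−rT) = exp(−0.065·1.5) = 0.9071
N(d₁) = N(0.60) = 0.7257;  N(d₂) = N(0.37) = 0.6443
C = 325·0.7257 − 320·0.9071·0.6443 = 235.8525 − 187.0222 = 48.8303

$48.83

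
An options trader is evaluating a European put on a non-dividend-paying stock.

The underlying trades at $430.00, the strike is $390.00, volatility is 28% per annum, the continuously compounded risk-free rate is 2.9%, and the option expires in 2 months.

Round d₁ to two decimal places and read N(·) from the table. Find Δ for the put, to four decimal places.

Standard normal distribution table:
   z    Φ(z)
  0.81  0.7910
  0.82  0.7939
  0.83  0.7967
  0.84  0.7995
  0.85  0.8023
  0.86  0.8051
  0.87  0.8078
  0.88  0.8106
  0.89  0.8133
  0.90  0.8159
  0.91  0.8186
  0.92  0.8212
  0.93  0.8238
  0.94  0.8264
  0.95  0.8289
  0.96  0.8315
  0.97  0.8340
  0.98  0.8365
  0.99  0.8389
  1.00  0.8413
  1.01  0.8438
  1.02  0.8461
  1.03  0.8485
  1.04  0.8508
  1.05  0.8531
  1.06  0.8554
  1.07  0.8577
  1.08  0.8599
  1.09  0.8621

T = 0.1667;  σ√T = 0.1143
d₁ = [ln(430/390) + (0.029 + 0.28²/2)·0.1667] / 0.1143 = [0.0976 + 0.0114] / 0.1143 = 0.9536 → 0.95
N(d₁) = N(0.95) = 0.8289
Δ_put = N(d₁) − 1 = 0.8289 − 1 = -0.1711

-0.1711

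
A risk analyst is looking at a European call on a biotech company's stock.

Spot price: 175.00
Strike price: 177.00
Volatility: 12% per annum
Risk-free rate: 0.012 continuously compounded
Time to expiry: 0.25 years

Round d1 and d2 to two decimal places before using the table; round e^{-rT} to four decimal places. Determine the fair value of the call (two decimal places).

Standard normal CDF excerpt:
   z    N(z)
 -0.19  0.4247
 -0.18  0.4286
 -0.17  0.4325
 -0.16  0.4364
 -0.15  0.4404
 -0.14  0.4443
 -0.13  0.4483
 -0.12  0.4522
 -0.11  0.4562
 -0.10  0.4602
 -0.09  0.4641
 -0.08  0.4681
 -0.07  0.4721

3.51

σ√T = 0.12·√0.25 = 0.0600
d₁ = [ln(175/177) + (0.012 + 0.12²/2)·0.25] / 0.0600 = [-0.0114 + 0.0048] / 0.0600 = -0.1094 ≈ -0.11
d₂ = d₁ − σ√T = -0.1094 − 0.0600 = -0.1694 ≈ -0.17
e^(−rT) = e^(−0.012·0.25) = 0.9970
N(d₁) = N(-0.11) = 0.4562;  N(d₂) = N(-0.17) = 0.4325
C = 175·0.4562 − 177·0.9970·0.4325 = 79.8350 − 76.3228 = 3.5122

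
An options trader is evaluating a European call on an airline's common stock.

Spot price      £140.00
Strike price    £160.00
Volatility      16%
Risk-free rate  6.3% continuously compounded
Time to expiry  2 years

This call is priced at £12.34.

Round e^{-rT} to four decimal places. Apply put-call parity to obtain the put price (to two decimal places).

£13.40

e^(−rT) = e^(−0.063·2) = 0.8816
Put-call parity: C − P = S − K·e^(−rT) = 140 − 160·0.8816 = 140 − 141.0560 = -1.0560
P = C − (C − P) = 12.34 − (-1.0560) = 13.3960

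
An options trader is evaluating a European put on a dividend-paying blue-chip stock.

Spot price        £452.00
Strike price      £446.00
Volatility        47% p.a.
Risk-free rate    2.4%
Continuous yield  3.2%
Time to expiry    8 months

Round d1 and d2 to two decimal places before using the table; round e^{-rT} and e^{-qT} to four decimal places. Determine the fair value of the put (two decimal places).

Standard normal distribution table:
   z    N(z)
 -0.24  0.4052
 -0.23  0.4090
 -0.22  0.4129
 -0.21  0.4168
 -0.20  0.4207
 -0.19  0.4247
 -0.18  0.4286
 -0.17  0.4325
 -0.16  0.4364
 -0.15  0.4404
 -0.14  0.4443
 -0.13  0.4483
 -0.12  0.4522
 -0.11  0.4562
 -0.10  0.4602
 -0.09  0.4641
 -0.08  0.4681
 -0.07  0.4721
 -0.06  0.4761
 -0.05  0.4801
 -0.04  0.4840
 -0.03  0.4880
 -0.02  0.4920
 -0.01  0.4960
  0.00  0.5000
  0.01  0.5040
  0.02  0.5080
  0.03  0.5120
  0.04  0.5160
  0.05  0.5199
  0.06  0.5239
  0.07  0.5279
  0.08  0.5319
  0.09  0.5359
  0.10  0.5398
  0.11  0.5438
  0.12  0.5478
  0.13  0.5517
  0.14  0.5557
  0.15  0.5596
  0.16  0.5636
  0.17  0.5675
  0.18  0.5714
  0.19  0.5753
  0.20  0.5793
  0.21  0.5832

£64.66

σ√T = 0.47 × 0.8165 = 0.3838
ln(S/K) + (r − q + σ²/2)T = ln(452/446) + (0.024 − 0.032 + 0.47²/2)·0.6667 = 0.0134 + 0.0683 = 0.0817
d₁ = 0.0817 / 0.3838 = 0.2128 which rounds to 0.21
d₂ = d₁ − σ√T = 0.2128 − 0.3838 = -0.1710 which rounds to -0.17
e^(−qT) = e^(−0.032·0.6667) = 0.9789;  e^(−rT) = e^(−0.024·0.6667) = 0.9841
N(−d₂) = N(0.17) = 0.5675;  N(−d₁) = N(-0.21) = 0.4168
P = 446·0.9841·0.5675 − 452·0.9789·0.4168 = 249.0806 − 184.4185 = 64.6621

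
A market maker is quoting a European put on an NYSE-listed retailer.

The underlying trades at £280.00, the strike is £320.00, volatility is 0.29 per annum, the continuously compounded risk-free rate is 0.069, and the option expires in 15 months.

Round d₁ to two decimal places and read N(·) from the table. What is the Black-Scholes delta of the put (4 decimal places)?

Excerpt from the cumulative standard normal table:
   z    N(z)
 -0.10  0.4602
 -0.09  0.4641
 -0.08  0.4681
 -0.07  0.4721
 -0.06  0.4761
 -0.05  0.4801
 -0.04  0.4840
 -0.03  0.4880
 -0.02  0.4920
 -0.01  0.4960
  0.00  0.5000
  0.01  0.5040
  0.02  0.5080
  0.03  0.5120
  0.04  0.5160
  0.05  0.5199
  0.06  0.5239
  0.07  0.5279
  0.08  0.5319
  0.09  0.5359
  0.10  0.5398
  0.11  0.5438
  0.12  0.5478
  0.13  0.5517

T = 1.25;  σ√T = 0.3242
d₁ = [ln(280/320) + (0.069 + 0.29²/2)·1.25] / 0.3242 = [-0.1335 + 0.1388] / 0.3242 = 0.0163 → 0.02
N(d₁) = N(0.02) = 0.5080
Δ_put = N(d₁) − 1 = 0.5080 − 1 = -0.4920

-0.4920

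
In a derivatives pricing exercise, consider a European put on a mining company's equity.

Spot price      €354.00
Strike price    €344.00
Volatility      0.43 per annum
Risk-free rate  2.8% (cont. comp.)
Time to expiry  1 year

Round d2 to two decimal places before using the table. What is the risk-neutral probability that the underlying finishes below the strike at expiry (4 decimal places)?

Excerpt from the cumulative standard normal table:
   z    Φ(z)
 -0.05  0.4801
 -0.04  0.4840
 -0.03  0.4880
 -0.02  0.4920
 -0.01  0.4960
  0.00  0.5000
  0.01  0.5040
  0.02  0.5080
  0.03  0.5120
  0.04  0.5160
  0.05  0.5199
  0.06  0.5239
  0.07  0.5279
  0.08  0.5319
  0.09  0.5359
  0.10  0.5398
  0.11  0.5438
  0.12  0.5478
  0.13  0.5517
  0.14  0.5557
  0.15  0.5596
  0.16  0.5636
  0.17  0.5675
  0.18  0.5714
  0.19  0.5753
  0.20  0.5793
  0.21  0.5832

T = 1;  σ√T = 0.4300
d₁ = [ln(354/344) + (0.028 + 0.43²/2)·1] / 0.4300 = [0.0287 + 0.1204] / 0.4300 = 0.3468 which rounds to 0.35
d₂ = d₁ − σ√T = 0.3468 − 0.4300 = -0.0832 which rounds to -0.08
Pr(exercise) under Q = N(−d₂) = N(0.08) = 0.5319

0.5319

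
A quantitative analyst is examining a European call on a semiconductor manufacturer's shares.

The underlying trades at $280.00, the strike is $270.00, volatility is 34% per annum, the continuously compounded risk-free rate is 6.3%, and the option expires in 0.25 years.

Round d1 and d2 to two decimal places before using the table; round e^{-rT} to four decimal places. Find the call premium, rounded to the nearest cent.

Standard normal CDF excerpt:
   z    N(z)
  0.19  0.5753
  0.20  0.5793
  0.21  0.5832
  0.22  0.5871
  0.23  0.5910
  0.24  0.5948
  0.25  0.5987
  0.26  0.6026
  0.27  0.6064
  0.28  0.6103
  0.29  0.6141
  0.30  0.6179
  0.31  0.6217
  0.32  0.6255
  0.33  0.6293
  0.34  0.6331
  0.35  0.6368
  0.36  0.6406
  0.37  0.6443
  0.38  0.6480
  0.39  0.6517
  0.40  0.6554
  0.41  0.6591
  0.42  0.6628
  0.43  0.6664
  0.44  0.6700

σ√T = 0.34·√0.25 = 0.1700
d₁ = [ln(280/270) + (0.063 + 0.34²/2)·0.25] / 0.1700 = [0.0364 + 0.0302] / 0.1700 = 0.3916 ⇒ 0.39
d₂ = d₁ − σ√T = 0.3916 − 0.1700 = 0.2216 ⇒ 0.22
exp(−rT) = exp(−0.063·0.25) = 0.9844
C = 280·N(0.39) − 270·0.9844·N(0.22) = 280·0.6517 − 270·0.9844·0.5871 = 182.4760 − 156.0441 = 26.4319

$26.43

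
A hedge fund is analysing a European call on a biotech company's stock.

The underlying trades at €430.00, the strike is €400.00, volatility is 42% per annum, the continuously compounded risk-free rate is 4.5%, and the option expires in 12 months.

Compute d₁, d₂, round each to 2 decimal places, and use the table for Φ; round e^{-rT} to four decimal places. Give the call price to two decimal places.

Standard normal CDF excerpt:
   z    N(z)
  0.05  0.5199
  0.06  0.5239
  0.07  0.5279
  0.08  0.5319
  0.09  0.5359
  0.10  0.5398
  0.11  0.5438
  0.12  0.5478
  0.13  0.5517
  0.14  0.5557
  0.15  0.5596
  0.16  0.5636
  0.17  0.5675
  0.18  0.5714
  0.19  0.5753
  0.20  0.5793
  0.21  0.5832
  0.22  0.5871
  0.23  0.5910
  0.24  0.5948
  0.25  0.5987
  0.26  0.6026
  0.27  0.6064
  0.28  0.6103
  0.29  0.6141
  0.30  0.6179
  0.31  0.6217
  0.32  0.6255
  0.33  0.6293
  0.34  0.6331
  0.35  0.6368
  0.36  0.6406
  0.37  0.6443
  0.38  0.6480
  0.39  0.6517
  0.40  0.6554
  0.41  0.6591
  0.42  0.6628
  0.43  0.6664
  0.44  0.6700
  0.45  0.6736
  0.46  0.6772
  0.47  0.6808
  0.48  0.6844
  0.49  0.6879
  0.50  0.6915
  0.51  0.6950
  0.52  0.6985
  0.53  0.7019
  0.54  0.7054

T = 1;  σ√T = 0.4200
d₁ = [ln(430/400) + (0.045 + 0.42²/2)·1] / 0.4200 = [0.0723 + 0.1332] / 0.4200 = 0.4893 ≈ 0.49
d₂ = d₁ − σ√T = 0.4893 − 0.4200 = 0.0693 ≈ 0.07
exp(−rT) = exp(−0.045·1) = 0.9560
N(d₁) = N(0.49) = 0.6879;  N(d₂) = N(0.07) = 0.5279
C = 430·0.6879 − 400·0.9560·0.5279 = 295.7970 − 201.8690 = 93.9280

€93.93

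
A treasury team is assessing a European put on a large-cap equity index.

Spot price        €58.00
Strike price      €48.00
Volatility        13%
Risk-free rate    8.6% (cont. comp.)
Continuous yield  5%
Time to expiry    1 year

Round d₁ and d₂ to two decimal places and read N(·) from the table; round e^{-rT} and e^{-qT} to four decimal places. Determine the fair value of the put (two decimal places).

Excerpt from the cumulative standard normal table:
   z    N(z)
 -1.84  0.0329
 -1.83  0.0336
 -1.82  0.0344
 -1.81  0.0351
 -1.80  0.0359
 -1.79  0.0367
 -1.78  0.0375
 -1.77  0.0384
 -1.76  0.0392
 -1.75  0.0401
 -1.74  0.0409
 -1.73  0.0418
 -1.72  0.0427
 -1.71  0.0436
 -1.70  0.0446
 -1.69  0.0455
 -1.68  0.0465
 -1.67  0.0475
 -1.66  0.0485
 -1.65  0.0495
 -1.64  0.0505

σ√T = 0.13·√1 = 0.1300
d₁ = [ln(58/48) + (0.086 − 0.05 + ½·0.13²)·1] / (σ√T) = (0.1892 + 0.0444) / 0.1300 = 1.7976 → 1.80
d₂ = 1.7976 − 0.1300 = 1.6676 → 1.67
exp(−qT) = exp(−0.05·1) = 0.9512;  exp(−rT) = exp(−0.086·1) = 0.9176
N(−d₂) = N(-1.67) = 0.0475;  N(−d₁) = N(-1.80) = 0.0359
P = 48·0.9176·0.0475 − 58·0.9512·0.0359 = 2.0921 − 1.9806 = 0.1115

€0.11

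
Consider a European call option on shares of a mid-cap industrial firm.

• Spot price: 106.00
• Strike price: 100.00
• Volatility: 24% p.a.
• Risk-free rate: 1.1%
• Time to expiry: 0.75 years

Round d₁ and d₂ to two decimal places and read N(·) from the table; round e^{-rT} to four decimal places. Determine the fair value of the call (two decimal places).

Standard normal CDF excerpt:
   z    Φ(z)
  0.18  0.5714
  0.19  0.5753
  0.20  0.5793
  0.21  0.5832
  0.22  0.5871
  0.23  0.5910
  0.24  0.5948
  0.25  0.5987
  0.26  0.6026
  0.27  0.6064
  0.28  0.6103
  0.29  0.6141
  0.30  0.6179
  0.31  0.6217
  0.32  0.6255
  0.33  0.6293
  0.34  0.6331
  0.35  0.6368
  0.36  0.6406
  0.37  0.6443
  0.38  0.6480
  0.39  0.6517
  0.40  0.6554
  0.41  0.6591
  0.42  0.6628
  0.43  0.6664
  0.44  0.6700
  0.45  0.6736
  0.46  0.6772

σ√T = 0.24·√0.75 = 0.2078
ln(S/K) + (r + σ²/2)T = ln(106/100) + (0.011 + 0.24²/2)·0.75 = 0.0583 + 0.0299 = 0.0881
d₁ = 0.0881 / 0.2078 = 0.4240 which rounds to 0.42
d₂ = d₁ − σ√T = 0.4240 − 0.2078 = 0.2161 which rounds to 0.22
exp(−rT) = exp(−0.011·0.75) = 0.9918
C = 106·N(0.42) − 100·0.9918·N(0.22) = 106·0.6628 − 100·0.9918·0.5871 = 70.2568 − 58.2286 = 12.0282

12.03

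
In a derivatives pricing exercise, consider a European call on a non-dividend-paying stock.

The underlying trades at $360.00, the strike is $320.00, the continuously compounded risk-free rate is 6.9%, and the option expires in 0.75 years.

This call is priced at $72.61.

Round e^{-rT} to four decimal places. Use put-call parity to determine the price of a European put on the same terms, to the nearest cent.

$16.48

e^(−rT) = e^(−0.069·0.75) = 0.9496
Put-call parity: C − P = S − K·e^(−rT) = 360 − 320·0.9496 = 360 − 303.8720 = 56.1280
P = C − (C − P) = 72.61 − (56.1280) = 16.4820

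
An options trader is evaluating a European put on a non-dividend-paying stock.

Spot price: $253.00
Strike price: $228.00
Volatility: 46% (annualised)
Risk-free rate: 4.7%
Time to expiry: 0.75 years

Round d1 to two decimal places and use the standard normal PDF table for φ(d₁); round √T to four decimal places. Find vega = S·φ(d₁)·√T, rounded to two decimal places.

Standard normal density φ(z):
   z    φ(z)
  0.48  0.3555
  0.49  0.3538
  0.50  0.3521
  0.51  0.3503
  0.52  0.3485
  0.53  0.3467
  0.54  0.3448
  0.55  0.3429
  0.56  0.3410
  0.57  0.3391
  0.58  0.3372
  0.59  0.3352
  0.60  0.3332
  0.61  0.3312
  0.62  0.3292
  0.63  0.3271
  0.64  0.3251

75.13

σ√T = 0.46·√0.75 = 0.3984
d₁ = [ln(253/228) + (0.047 + 0.46²/2)·0.75] / 0.3984 = [0.1040 + 0.1146] / 0.3984 = 0.5488 → 0.55
√T = √0.75 = 0.8660
φ(d₁) = φ(0.55) = 0.3429
vega = S·φ(d₁)·√T = 253·0.3429·0.8660 = 75.1287
(Call and put vega coincide under Black-Scholes.)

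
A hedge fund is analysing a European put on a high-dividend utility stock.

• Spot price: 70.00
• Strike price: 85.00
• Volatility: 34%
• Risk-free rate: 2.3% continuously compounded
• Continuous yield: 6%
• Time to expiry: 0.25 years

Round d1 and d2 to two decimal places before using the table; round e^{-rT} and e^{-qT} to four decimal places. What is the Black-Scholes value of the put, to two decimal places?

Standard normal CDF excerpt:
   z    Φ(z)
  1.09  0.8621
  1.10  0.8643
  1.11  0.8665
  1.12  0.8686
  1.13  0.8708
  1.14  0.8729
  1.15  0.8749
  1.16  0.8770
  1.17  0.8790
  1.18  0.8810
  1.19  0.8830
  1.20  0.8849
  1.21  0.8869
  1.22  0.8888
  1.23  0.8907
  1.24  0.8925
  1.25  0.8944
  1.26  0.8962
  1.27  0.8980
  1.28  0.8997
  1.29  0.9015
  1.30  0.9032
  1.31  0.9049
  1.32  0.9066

16.29

T = 0.25;  σ√T = 0.1700
d₁ = [ln(70/85) + (0.023 − 0.06 + ½·0.34²)·0.25] / (σ√T) = (-0.1942 + 0.0052) / 0.1700 = -1.1115 which rounds to -1.11
d₂ = -1.1115 − 0.1700 = -1.2815 which rounds to -1.28
e^(−qT) = e^(−0.06·0.25) = 0.9851;  e^(−rT) = e^(−0.023·0.25) = 0.9943
P = 85·0.9943·N(1.28) − 70·0.9851·N(1.11) = 85·0.9943·0.8997 − 70·0.9851·0.8665 = 76.0386 − 59.7512 = 16.2874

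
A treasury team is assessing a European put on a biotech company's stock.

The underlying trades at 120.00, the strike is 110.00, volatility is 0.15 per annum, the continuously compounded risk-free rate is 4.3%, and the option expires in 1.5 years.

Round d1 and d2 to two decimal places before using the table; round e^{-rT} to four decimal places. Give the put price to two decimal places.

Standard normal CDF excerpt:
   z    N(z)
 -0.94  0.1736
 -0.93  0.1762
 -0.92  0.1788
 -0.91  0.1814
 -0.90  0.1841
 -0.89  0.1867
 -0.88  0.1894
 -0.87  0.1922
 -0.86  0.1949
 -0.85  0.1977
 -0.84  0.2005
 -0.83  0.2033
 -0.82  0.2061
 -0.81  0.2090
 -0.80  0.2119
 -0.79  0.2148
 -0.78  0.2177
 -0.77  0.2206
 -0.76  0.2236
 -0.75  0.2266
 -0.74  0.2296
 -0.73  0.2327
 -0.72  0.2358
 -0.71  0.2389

2.54

T = 1.5;  σ√T = 0.1837
ln(S/K) + (r + σ²/2)T = ln(120/110) + (0.043 + 0.15²/2)·1.5 = 0.0870 + 0.0814 = 0.1684
d₁ = 0.1684 / 0.1837 = 0.9166 ≈ 0.92
d₂ = d₁ − σ√T = 0.9166 − 0.1837 = 0.7329 ≈ 0.73
exp(−rT) = exp(−0.043·1.5) = 0.9375
N(−d₂) = N(-0.73) = 0.2327;  N(−d₁) = N(-0.92) = 0.1788
P = 110·0.9375·0.2327 − 120·0.1788 = 23.9972 − 21.4560 = 2.5412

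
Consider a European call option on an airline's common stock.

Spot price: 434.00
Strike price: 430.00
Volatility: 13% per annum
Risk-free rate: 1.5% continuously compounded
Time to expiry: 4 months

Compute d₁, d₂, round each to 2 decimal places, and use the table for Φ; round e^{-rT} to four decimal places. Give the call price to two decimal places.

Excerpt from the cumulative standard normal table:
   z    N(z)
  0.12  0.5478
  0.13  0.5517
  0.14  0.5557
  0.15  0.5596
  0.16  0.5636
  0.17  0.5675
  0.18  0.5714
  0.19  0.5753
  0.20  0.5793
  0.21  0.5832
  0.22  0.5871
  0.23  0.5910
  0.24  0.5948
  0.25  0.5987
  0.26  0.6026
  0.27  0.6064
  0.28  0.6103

T = 0.3333;  σ√T = 0.0751
d₁ = [ln(434/430) + (0.015 + 0.13²/2)·0.3333] / 0.0751 = [0.0093 + 0.0078] / 0.0751 = 0.2275 ≈ 0.23
d₂ = d₁ − σ√T = 0.2275 − 0.0751 = 0.1525 ≈ 0.15
exp(−rT) = exp(−0.015·0.3333) = 0.9950
N(d₁) = N(0.23) = 0.5910;  N(d₂) = N(0.15) = 0.5596
C = 434·0.5910 − 430·0.9950·0.5596 = 256.4940 − 239.4249 = 17.0691

17.07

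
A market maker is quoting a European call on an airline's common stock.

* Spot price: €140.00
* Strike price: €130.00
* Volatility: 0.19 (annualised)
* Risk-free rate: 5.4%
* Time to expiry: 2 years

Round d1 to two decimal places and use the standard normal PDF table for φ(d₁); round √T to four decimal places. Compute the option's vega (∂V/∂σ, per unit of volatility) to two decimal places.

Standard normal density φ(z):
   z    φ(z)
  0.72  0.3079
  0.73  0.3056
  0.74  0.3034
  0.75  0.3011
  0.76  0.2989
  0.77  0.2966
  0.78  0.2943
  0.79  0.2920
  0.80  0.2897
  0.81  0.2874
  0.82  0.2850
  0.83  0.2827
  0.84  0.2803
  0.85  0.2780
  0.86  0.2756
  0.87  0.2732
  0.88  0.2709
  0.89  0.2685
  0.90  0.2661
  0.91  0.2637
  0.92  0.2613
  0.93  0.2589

T = 2;  σ√T = 0.2687
d₁ = [ln(140/130) + (0.054 + 0.19²/2)·2] / 0.2687 = [0.0741 + 0.1441] / 0.2687 = 0.8121 → 0.81
√T = √2 = 1.4142
φ(d₁) = φ(0.81) = 0.2874
vega = S·φ(d₁)·√T = 140·0.2874·1.4142 = 56.9018
(The put has the same vega.)

56.90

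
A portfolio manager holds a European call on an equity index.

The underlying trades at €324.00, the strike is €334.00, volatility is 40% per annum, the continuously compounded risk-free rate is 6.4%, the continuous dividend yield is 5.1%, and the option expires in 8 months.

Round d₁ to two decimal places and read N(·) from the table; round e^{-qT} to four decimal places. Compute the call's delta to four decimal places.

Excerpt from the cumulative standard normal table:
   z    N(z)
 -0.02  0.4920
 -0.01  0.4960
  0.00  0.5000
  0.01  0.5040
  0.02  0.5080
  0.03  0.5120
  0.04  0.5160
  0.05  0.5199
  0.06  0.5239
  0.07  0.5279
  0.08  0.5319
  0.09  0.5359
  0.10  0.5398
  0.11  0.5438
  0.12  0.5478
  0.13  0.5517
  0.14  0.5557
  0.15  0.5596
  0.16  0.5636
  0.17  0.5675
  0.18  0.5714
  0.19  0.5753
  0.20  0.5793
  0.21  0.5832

0.5218

σ√T = 0.4 × 0.8165 = 0.3266
d₁ = [ln(324/334) + (0.064 − 0.051 + 0.4²/2)·0.6667] / 0.3266 = [-0.0304 + 0.0620] / 0.3266 = 0.0968 ≈ 0.10
N(d₁) = N(0.10) = 0.5398
Δ_call = exp(−qT)·N(d₁) = 0.9666·0.5398 = 0.5218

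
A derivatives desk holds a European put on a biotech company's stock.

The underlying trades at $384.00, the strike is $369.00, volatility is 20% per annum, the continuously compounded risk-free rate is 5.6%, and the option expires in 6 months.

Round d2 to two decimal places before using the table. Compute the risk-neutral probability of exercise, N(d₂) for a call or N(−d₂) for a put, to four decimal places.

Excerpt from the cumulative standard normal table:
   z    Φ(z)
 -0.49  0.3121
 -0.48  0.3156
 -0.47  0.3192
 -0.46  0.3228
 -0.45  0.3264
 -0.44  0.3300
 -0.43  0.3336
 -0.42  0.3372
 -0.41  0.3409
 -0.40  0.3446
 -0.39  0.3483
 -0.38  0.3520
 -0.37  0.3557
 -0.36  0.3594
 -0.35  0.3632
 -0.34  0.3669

0.3409

σ√T = 0.2·√0.5 = 0.1414
d₁ = [ln(384/369) + (0.056 + ½·0.2²)·0.5] / (σ√T) = (0.0398 + 0.0380) / 0.1414 = 0.5505 ≈ 0.55
d₂ = 0.5505 − 0.1414 = 0.4090 ≈ 0.41
Pr(exercise) under Q = N(−d₂) = N(-0.41) = 0.3409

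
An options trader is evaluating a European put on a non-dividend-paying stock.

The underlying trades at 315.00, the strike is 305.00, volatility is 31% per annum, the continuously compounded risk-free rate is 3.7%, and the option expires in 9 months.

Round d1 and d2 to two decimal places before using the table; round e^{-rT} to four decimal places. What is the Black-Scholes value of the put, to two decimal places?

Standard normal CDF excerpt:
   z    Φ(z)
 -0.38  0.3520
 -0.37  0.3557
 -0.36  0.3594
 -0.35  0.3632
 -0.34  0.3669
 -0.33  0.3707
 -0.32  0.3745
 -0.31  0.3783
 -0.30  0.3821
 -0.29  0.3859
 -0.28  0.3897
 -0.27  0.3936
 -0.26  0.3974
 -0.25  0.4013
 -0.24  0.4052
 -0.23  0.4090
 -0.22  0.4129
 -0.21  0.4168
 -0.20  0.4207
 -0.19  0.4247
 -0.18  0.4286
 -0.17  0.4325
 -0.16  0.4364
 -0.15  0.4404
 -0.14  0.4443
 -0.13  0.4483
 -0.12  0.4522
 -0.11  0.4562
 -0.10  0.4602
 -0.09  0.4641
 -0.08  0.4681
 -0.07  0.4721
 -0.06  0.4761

σ√T = 0.31·√0.75 = 0.2685
d₁ = [ln(315/305) + (0.037 + 0.31²/2)·0.75] / 0.2685 = [0.0323 + 0.0638] / 0.2685 = 0.3578 ⇒ 0.36
d₂ = d₁ − σ√T = 0.3578 − 0.2685 = 0.0893 ⇒ 0.09
e^(−rT) = e^(−0.037·0.75) = 0.9726
N(−d₂) = N(-0.09) = 0.4641;  N(−d₁) = N(-0.36) = 0.3594
P = 305·0.9726·0.4641 − 315·0.3594 = 137.6720 − 113.2110 = 24.4610

24.46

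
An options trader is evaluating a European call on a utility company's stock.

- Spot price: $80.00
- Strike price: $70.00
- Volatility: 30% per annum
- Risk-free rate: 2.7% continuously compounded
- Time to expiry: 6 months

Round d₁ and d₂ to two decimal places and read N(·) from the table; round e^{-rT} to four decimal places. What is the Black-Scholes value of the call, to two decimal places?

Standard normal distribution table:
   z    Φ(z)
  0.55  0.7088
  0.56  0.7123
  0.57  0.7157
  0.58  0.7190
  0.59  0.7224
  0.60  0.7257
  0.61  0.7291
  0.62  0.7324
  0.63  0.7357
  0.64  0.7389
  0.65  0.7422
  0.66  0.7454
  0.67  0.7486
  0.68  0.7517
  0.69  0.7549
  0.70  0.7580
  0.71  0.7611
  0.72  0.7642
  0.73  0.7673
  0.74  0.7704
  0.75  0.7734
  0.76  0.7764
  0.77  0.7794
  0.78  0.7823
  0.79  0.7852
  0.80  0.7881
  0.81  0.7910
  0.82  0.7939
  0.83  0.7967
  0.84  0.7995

σ√T = 0.3 × 0.7071 = 0.2121
d₁ = [ln(80/70) + (0.027 + 0.3²/2)·0.5] / 0.2121 = [0.1335 + 0.0360] / 0.2121 = 0.7992 ⇒ 0.80
d₂ = d₁ − σ√T = 0.7992 − 0.2121 = 0.5870 ⇒ 0.59
exp(−rT) = exp(−0.027·0.5) = 0.9866
C = 80·N(0.80) − 70·0.9866·N(0.59) = 80·0.7881 − 70·0.9866·0.7224 = 63.0480 − 49.8904 = 13.1576

$13.16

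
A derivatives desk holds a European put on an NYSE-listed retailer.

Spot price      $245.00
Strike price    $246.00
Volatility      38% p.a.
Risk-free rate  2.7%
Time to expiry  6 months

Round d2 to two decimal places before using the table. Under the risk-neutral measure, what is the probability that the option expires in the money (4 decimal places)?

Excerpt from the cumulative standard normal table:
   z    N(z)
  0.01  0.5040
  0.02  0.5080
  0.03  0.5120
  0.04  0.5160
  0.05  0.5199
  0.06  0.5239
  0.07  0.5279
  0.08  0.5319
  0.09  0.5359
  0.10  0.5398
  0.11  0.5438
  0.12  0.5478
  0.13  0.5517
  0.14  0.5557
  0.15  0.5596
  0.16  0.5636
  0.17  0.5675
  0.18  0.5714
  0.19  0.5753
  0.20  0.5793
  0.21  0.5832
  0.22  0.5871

0.5398

σ√T = 0.38·√0.5 = 0.2687
d₁ = [ln(245/246) + (0.027 + 0.38²/2)·0.5] / 0.2687 = [-0.0041 + 0.0496] / 0.2687 = 0.1694 ⇒ 0.17
d₂ = d₁ − σ√T = 0.1694 − 0.2687 = -0.0993 ⇒ -0.10
Pr(exercise) under Q = N(−d₂) = N(0.10) = 0.5398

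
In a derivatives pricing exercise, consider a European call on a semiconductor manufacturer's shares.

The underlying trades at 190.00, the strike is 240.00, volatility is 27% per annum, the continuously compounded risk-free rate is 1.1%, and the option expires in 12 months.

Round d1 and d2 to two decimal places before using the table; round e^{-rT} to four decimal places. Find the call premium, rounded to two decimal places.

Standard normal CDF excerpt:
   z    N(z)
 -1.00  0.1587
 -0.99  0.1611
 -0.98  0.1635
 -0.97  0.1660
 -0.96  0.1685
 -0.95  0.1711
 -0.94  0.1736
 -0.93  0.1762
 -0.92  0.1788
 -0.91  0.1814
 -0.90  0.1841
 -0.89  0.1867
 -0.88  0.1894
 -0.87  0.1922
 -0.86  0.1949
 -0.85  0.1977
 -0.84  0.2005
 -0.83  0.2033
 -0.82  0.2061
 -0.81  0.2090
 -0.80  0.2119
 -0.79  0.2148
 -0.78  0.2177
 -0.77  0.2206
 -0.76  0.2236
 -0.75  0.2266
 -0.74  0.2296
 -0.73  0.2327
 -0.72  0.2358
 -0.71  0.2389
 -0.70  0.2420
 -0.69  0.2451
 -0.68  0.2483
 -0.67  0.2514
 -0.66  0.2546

T = 1;  σ√T = 0.2700
ln(S/K) + (r + σ²/2)T = ln(190/240) + (0.011 + 0.27²/2)·1 = -0.2336 + 0.0475 = -0.1862
d₁ = -0.1862 / 0.2700 = -0.6895 → -0.69
d₂ = d₁ − σ√T = -0.6895 − 0.2700 = -0.9595 → -0.96
exp(−rT) = exp(−0.011·1) = 0.9891
N(d₁) = N(-0.69) = 0.2451;  N(d₂) = N(-0.96) = 0.1685
C = 190·0.2451 − 240·0.9891·0.1685 = 46.5690 − 39.9992 = 6.5698

6.57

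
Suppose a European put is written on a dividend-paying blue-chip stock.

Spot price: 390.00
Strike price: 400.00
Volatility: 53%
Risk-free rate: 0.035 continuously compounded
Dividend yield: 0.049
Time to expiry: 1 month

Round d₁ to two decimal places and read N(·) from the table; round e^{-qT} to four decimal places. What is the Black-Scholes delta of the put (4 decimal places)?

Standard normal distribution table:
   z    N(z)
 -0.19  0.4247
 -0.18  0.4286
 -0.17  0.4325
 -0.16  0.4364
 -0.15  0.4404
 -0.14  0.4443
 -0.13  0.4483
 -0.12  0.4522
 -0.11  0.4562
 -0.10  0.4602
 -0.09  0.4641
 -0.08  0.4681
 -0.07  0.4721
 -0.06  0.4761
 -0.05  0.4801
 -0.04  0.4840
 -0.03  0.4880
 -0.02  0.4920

-0.5376

σ√T = 0.53·√0.08333 = 0.1530
d₁ = [ln(390/400) + (0.035 − 0.049 + 0.53²/2)·0.08333] / 0.1530 = [-0.0253 + 0.0105] / 0.1530 = -0.0966 ≈ -0.10
N(d₁) = N(-0.10) = 0.4602
Δ_put = e^(−qT)·(N(d₁) − 1) = 0.9959·(0.4602 − 1) = -0.5376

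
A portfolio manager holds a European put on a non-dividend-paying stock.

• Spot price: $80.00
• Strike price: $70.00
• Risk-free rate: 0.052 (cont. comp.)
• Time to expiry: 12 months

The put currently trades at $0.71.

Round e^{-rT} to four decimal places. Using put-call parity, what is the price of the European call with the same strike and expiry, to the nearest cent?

$14.26

e^(−rT) = e^(−0.052·1) = 0.9493
Put-call parity: C − P = S − K·e^(−rT) = 80 − 70·0.9493 = 80 − 66.4510 = 13.5490
C = P + (C − P) = 0.71 + (13.5490) = 14.2590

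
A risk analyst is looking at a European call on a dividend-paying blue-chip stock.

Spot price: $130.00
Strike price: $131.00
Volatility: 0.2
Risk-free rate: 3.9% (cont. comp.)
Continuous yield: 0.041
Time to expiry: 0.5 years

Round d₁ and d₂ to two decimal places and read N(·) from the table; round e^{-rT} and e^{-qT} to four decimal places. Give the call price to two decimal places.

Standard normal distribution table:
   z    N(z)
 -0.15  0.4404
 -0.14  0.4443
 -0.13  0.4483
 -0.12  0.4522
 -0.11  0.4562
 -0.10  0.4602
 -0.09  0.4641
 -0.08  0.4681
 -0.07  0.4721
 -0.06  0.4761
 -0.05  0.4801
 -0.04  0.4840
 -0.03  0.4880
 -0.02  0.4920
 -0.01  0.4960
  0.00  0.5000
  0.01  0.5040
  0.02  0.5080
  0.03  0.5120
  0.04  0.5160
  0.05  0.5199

$6.60

T = 0.5;  σ√T = 0.1414
d₁ = [ln(130/131) + (0.039 − 0.041 + ½·0.2²)·0.5] / (σ√T) = (-0.0077 + 0.0090) / 0.1414 = 0.0095 ⇒ 0.01
d₂ = 0.0095 − 0.1414 = -0.1320 ⇒ -0.13
e^(−qT) = e^(−0.041·0.5) = 0.9797;  e^(−rT) = e^(−0.039·0.5) = 0.9807
N(d₁) = N(0.01) = 0.5040;  N(d₂) = N(-0.13) = 0.4483
C = 130·0.9797·0.5040 − 131·0.9807·0.4483 = 64.1899 − 57.5939 = 6.5961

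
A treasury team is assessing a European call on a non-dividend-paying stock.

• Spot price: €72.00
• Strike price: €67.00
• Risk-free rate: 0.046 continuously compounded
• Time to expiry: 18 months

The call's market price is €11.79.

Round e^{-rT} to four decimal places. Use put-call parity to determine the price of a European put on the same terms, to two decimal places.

€2.32

exp(−rT) = exp(−0.046·1.5) = 0.9333
Put-call parity: C − P = S − K·e^(−rT) = 72 − 67·0.9333 = 72 − 62.5311 = 9.4689
P = C − (C − P) = 11.79 − (9.4689) = 2.3211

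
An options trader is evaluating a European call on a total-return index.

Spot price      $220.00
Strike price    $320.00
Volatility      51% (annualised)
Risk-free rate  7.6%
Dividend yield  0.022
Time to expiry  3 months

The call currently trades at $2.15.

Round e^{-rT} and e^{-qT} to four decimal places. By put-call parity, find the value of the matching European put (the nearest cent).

$97.34

e^(−qT) = e^(−0.022·0.25) = 0.9945;  e^(−rT) = e^(−0.076·0.25) = 0.9812
Put-call parity: C − P = S·e^(−qT) − K·e^(−rT) = 220·0.9945 − 320·0.9812 = 218.7900 − 313.9840 = -95.1940
P = C − (C − P) = 2.15 − (-95.1940) = 97.3440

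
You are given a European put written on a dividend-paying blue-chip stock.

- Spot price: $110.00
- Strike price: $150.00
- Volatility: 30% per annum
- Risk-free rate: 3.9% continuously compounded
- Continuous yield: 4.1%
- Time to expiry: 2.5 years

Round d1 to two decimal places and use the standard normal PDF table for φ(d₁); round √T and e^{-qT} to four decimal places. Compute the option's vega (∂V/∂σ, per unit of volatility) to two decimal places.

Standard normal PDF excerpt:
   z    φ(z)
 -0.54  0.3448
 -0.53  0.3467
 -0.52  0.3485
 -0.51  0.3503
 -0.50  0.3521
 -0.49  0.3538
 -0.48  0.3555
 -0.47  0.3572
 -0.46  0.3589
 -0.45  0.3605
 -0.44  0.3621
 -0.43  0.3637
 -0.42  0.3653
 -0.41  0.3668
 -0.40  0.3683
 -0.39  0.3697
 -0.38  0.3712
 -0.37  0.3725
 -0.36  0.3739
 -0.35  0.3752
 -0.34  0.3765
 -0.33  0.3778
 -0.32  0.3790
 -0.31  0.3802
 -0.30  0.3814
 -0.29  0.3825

σ√T = 0.3 × 1.5811 = 0.4743
d₁ = [ln(110/150) + (0.039 − 0.041 + ½·0.3²)·2.5] / (σ√T) = (-0.3102 + 0.1075) / 0.4743 = -0.4272 which rounds to -0.43
√T = √2.5 = 1.5811
φ(d₁) = φ(-0.43) = 0.3637
e^(−qT) = e^(−0.041·2.5) = 0.9026
vega = S·e^(−qT)·φ(d₁)·√T = 110·0.9026·0.3637·1.5811 = 57.0940
(Call and put vega coincide under Black-Scholes.)

57.09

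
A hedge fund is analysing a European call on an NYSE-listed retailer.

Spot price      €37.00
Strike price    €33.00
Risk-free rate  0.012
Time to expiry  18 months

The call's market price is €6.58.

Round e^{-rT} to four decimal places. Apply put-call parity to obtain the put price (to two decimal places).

exp(−rT) = exp(−0.012·1.5) = 0.9822
Put-call parity: C − P = S − K·e^(−rT) = 37 − 33·0.9822 = 37 − 32.4126 = 4.5874
P = C − (C − P) = 6.58 − (4.5874) = 1.9926

€1.99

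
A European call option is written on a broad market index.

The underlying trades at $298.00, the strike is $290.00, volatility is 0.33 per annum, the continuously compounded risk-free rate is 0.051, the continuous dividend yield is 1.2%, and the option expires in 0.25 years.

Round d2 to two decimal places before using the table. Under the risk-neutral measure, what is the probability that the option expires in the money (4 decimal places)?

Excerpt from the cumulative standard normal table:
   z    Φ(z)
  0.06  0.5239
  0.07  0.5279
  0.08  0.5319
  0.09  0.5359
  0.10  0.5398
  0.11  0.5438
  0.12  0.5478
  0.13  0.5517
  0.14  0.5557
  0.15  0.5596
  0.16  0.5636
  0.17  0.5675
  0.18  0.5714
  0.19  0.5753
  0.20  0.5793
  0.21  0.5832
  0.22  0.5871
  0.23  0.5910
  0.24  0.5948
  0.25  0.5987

0.5557

T = 0.25;  σ√T = 0.1650
d₁ = [ln(298/290) + (0.051 − 0.012 + ½·0.33²)·0.25] / (σ√T) = (0.0272 + 0.0234) / 0.1650 = 0.3065 ≈ 0.31
d₂ = 0.3065 − 0.1650 = 0.1415 ≈ 0.14
Pr(exercise) under Q = N(d₂) = 0.5557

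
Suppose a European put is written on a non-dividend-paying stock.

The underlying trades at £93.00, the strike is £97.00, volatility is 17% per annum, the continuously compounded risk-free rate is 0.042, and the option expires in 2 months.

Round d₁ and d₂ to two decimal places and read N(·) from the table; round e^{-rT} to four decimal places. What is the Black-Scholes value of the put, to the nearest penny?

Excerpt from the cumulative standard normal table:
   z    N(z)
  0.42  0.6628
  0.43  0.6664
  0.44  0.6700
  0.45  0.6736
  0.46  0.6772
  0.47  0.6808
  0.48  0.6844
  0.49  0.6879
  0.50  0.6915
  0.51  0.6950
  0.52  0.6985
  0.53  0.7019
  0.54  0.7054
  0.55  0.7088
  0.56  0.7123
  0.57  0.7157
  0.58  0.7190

£4.63

σ√T = 0.17·√0.1667 = 0.0694
d₁ = [ln(93/97) + (0.042 + 0.17²/2)·0.1667] / 0.0694 = [-0.0421 + 0.0094] / 0.0694 = -0.4712 ⇒ -0.47
d₂ = d₁ − σ√T = -0.4712 − 0.0694 = -0.5406 ⇒ -0.54
exp(−rT) = exp(−0.042·0.1667) = 0.9930
N(−d₂) = N(0.54) = 0.7054;  N(−d₁) = N(0.47) = 0.6808
P = 97·0.9930·0.7054 − 93·0.6808 = 67.9448 − 63.3144 = 4.6304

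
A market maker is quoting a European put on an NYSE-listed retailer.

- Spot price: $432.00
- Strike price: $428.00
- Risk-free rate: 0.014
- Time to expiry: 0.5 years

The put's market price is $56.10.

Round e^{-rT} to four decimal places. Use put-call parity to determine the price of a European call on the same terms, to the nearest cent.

$63.10

e^(−rT) = e^(−0.014·0.5) = 0.9930
Put-call parity: C − P = S − K·e^(−rT) = 432 − 428·0.9930 = 432 − 425.0040 = 6.9960
C = P + (C − P) = 56.10 + (6.9960) = 63.0960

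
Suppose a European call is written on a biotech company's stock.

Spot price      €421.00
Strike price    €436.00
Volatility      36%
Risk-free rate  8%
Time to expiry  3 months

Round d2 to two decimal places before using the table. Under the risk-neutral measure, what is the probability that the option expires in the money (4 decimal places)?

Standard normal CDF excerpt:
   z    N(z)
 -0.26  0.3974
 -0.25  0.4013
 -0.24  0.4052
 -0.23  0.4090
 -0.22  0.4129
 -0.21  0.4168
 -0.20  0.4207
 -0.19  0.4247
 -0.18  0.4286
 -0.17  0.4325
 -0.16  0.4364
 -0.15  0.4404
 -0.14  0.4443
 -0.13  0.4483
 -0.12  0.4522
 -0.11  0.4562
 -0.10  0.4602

σ√T = 0.36 × 0.5000 = 0.1800
d₁ = [ln(421/436) + (0.08 + 0.36²/2)·0.25] / 0.1800 = [-0.0350 + 0.0362] / 0.1800 = 0.0066 which rounds to 0.01
d₂ = d₁ − σ√T = 0.0066 − 0.1800 = -0.1734 which rounds to -0.17
Pr(exercise) under Q = N(d₂) = 0.4325

0.4325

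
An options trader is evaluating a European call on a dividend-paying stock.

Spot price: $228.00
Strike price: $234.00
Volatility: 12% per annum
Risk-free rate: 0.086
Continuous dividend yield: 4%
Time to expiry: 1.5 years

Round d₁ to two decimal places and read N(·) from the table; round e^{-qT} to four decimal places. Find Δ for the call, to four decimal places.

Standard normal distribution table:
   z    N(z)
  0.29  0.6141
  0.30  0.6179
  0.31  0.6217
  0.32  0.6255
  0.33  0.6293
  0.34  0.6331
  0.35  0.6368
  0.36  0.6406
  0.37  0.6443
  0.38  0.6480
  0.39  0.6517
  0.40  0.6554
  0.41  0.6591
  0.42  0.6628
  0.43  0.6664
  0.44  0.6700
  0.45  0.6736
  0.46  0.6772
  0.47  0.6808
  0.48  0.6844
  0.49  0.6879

0.6068

σ√T = 0.12·√1.5 = 0.1470
ln(S/K) + (r − q + σ²/2)T = ln(228/234) + (0.086 − 0.04 + 0.12²/2)·1.5 = -0.0260 + 0.0798 = 0.0538
d₁ = 0.0538 / 0.1470 = 0.3662 ⇒ 0.37
N(d₁) = N(0.37) = 0.6443
Δ_call = exp(−qT)·N(d₁) = 0.9418·0.6443 = 0.6068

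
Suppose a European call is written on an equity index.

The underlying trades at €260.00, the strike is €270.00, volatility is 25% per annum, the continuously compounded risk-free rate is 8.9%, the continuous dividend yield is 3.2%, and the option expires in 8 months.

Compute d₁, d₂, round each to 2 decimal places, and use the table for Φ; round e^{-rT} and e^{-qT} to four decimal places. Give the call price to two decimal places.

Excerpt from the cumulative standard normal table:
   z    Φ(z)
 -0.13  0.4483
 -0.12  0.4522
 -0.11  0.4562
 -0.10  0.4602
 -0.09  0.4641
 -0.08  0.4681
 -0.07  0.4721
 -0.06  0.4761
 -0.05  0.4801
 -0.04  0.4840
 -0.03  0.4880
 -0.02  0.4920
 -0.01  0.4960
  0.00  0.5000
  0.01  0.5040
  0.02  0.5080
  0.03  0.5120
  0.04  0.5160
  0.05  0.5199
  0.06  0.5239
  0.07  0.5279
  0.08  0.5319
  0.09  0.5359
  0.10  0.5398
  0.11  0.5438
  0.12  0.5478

σ√T = 0.25 × 0.8165 = 0.2041
d₁ = [ln(260/270) + (0.089 − 0.032 + 0.25²/2)·0.6667] / 0.2041 = [-0.0377 + 0.0588] / 0.2041 = 0.1033 ⇒ 0.10
d₂ = d₁ − σ√T = 0.1033 − 0.2041 = -0.1008 ⇒ -0.10
exp(−qT) = exp(−0.032·0.6667) = 0.9789;  exp(−rT) = exp(−0.089·0.6667) = 0.9424
N(d₁) = N(0.10) = 0.5398;  N(d₂) = N(-0.10) = 0.4602
C = 260·0.9789·0.5398 − 270·0.9424·0.4602 = 137.3867 − 117.0970 = 20.2897

€20.29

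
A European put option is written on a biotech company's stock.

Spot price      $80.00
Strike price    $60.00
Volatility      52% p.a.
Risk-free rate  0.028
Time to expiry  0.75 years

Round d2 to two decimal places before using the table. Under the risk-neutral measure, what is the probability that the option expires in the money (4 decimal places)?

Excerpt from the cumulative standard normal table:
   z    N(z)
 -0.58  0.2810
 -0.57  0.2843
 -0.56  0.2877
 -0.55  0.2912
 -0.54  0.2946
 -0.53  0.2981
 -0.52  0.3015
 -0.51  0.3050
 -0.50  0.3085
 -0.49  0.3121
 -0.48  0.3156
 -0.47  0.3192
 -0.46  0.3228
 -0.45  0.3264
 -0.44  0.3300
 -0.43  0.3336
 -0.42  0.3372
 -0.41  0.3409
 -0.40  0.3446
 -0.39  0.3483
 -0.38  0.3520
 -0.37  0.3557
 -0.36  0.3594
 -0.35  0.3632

0.3228

T = 0.75;  σ√T = 0.4503
d₁ = [ln(80/60) + (0.028 + ½·0.52²)·0.75] / (σ√T) = (0.2877 + 0.1224) / 0.4503 = 0.9106 → 0.91
d₂ = 0.9106 − 0.4503 = 0.4603 → 0.46
Risk-neutral Pr[S_T < K] = N(−d₂) = N(-0.46) = 0.3228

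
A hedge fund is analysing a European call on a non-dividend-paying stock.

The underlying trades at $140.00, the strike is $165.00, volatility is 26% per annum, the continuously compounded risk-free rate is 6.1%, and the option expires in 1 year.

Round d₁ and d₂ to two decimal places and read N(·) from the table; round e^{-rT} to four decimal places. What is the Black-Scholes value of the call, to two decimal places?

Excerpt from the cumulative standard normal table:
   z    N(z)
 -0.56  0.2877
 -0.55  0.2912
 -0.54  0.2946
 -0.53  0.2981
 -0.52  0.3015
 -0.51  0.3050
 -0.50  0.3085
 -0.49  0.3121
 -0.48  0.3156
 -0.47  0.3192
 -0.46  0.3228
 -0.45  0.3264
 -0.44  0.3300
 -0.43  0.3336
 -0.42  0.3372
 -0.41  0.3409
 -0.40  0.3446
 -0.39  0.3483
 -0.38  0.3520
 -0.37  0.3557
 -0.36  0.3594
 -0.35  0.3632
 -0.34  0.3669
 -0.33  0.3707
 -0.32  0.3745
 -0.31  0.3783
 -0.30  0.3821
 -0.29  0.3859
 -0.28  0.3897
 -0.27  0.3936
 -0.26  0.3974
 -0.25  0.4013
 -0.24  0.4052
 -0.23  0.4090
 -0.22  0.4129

$8.83

T = 1;  σ√T = 0.2600
d₁ = [ln(140/165) + (0.061 + 0.26²/2)·1] / 0.2600 = [-0.1643 + 0.0948] / 0.2600 = -0.2673 ≈ -0.27
d₂ = d₁ − σ√T = -0.2673 − 0.2600 = -0.5273 ≈ -0.53
e^(−rT) = e^(−0.061·1) = 0.9408
N(d₁) = N(-0.27) = 0.3936;  N(d₂) = N(-0.53) = 0.2981
C = 140·0.3936 − 165·0.9408·0.2981 = 55.1040 − 46.2747 = 8.8293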